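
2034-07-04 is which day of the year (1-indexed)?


Date: July 4, 2034
Days in months 1 through 6: 181
Plus 4 days in July

Day of year: 185


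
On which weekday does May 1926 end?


May 1926 has 31 days
Anchor: Jan 1, 1926. With p = 1926 - 1 = 1925: (p + p//4 - p//100 + p//400) mod 7 = (1925 + 481 - 19 + 4) mod 7 = 2391 mod 7 = 4 -> Friday (Mon=0 ... Sun=6)
Days before May (Jan-Apr): 120; May 1 index = (4 + 120) mod 7 = 5 -> Saturday
Last day offset: 31 - 1 = 30 days
Weekday index = (5 + 30) mod 7 = 0

Monday, May 31


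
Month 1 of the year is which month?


Month 1 of 12

January


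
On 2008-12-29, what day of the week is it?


Date: December 29, 2008
Anchor: Jan 1, 2008. With p = 2008 - 1 = 2007: (p + p//4 - p//100 + p//400) mod 7 = (2007 + 501 - 20 + 5) mod 7 = 2493 mod 7 = 1 -> Tuesday (Mon=0 ... Sun=6)
Days before December (Jan-Nov): 335; offset = 335 + 29 - 1 = 363
Weekday index = (1 + 363) mod 7 = 0

Day of the week: Monday


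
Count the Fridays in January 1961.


January 1961 has 31 days
Anchor: Jan 1, 1961. With p = 1961 - 1 = 1960: (p + p//4 - p//100 + p//400) mod 7 = (1960 + 490 - 19 + 4) mod 7 = 2435 mod 7 = 6 -> Sunday (Mon=0 ... Sun=6)
January 1 is the anchor itself -> Sunday
First Friday is January 6
Fridays: 6, 13, 20, 27

4 Fridays


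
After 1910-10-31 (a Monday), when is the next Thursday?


Current: Monday
Target: Thursday
Days ahead: 3

Next Thursday: 1910-11-03


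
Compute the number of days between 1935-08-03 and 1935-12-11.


From 1935-08-03 to 1935-12-11
1935-08-03: days before August = 31 + 28 + 31 + 30 + 31 + 30 + 31 = 212 (1935 is not a leap year); day of year = 212 + 3 = 215
1935-12-11: days before December = 31 + 28 + 31 + 30 + 31 + 30 + 31 + 31 + 30 + 31 + 30 = 334 (1935 is not a leap year); day of year = 334 + 11 = 345
Same year: 345 - 215 = 130

130 days


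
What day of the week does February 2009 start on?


Target: February 1, 2009
Anchor: Jan 1, 2009. With p = 2009 - 1 = 2008: (p + p//4 - p//100 + p//400) mod 7 = (2008 + 502 - 20 + 5) mod 7 = 2495 mod 7 = 3 -> Thursday (Mon=0 ... Sun=6)
Days before February (Jan): 31 days
Weekday index = (3 + 31) mod 7 = 6

Sunday


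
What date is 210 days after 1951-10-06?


Start: 1951-10-06, add 210 days
October 1951 has 31 days: 31 - 6 = 25 days to October 31 -> 185 left
November 1951 has 30 days -> 155 left
December 1951 has 31 days -> 124 left
January 1952 has 31 days -> 93 left
February 1952 has 29 days -> 64 left
March 1952 has 31 days -> 33 left
April 1952 has 30 days -> 3 left
May 1952: 3 <= 31 -> lands on May 3

Result: 1952-05-03


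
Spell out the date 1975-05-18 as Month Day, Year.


ISO 1975-05-18 parses as year=1975, month=05, day=18
Month 5 -> May

May 18, 1975


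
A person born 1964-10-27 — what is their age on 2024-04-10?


Birth: 1964-10-27
Reference: 2024-04-10
Year difference: 2024 - 1964 = 60
Birthday not yet reached in 2024, subtract 1

59 years old


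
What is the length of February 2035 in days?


February 2035 (leap year: no)

28 days


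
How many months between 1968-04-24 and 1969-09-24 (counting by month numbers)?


From April 1968 to September 1969
1 year * 12 = 12 months, plus 5 months = 17

17 months


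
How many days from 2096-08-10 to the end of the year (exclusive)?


Day of year: 223 of 366
Remaining = 366 - 223

143 days


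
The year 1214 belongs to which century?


Century = (year - 1) // 100 + 1
= (1214 - 1) // 100 + 1
= 1213 // 100 + 1
= 12 + 1

13th century


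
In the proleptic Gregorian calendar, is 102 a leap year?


Gregorian leap year rule: divisible by 4, but not by 100, unless also by 400.
102 is not divisible by 4 -> not a leap year

No


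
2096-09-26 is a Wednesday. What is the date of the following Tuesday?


Current: Wednesday
Target: Tuesday
Days ahead: 6

Next Tuesday: 2096-10-02


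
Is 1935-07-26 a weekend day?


Anchor: Jan 1, 1935. With p = 1935 - 1 = 1934: (p + p//4 - p//100 + p//400) mod 7 = (1934 + 483 - 19 + 4) mod 7 = 2402 mod 7 = 1 -> Tuesday (Mon=0 ... Sun=6)
Day of year: 207; offset = 206
Weekday index = (1 + 206) mod 7 = 4 -> Friday
Weekend days: Saturday, Sunday

No


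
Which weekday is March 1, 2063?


Target: March 1, 2063
Anchor: Jan 1, 2063. With p = 2063 - 1 = 2062: (p + p//4 - p//100 + p//400) mod 7 = (2062 + 515 - 20 + 5) mod 7 = 2562 mod 7 = 0 -> Monday (Mon=0 ... Sun=6)
Days before March (Jan-Feb): 59 days
Weekday index = (0 + 59) mod 7 = 3

Thursday


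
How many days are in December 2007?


December 2007

31 days


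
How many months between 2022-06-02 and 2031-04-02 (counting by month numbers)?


From June 2022 to April 2031
9 years * 12 = 108 months, minus 2 months = 106

106 months


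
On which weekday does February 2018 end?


February 2018 has 28 days
Anchor: Jan 1, 2018. With p = 2018 - 1 = 2017: (p + p//4 - p//100 + p//400) mod 7 = (2017 + 504 - 20 + 5) mod 7 = 2506 mod 7 = 0 -> Monday (Mon=0 ... Sun=6)
Days before February (Jan): 31; February 1 index = (0 + 31) mod 7 = 3 -> Thursday
Last day offset: 28 - 1 = 27 days
Weekday index = (3 + 27) mod 7 = 2

Wednesday, February 28


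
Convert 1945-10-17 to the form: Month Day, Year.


ISO 1945-10-17 parses as year=1945, month=10, day=17
Month 10 -> October

October 17, 1945


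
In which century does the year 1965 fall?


Century = (year - 1) // 100 + 1
= (1965 - 1) // 100 + 1
= 1964 // 100 + 1
= 19 + 1

20th century


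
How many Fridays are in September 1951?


September 1951 has 30 days
Anchor: Jan 1, 1951. With p = 1951 - 1 = 1950: (p + p//4 - p//100 + p//400) mod 7 = (1950 + 487 - 19 + 4) mod 7 = 2422 mod 7 = 0 -> Monday (Mon=0 ... Sun=6)
Days before September (Jan-Aug): 243; September 1 index = (0 + 243) mod 7 = 5 -> Saturday
First Friday is September 7
Fridays: 7, 14, 21, 28

4 Fridays


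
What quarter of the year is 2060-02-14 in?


Month: February (month 2)
Q1: Jan-Mar, Q2: Apr-Jun, Q3: Jul-Sep, Q4: Oct-Dec

Q1


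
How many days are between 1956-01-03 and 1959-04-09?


From 1956-01-03 to 1959-04-09
1956-01-03: day of year = 3
1959-04-09: days before April = 31 + 28 + 31 = 90 (1959 is not a leap year); day of year = 90 + 9 = 99
Rest of 1956: 366 - 3 = 363
Full years 1957 (365), 1958 (365): 730
Total = 363 + 730 + 99 = 1192

1192 days


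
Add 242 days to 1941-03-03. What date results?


Start: 1941-03-03, add 242 days
March 1941 has 31 days: 31 - 3 = 28 days to March 31 -> 214 left
April 1941 has 30 days -> 184 left
May 1941 has 31 days -> 153 left
June 1941 has 30 days -> 123 left
July 1941 has 31 days -> 92 left
August 1941 has 31 days -> 61 left
September 1941 has 30 days -> 31 left
October 1941: 31 <= 31 -> lands on October 31

Result: 1941-10-31


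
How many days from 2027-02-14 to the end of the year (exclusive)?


Day of year: 45 of 365
Remaining = 365 - 45

320 days


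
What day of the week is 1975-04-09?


Date: April 9, 1975
Anchor: Jan 1, 1975. With p = 1975 - 1 = 1974: (p + p//4 - p//100 + p//400) mod 7 = (1974 + 493 - 19 + 4) mod 7 = 2452 mod 7 = 2 -> Wednesday (Mon=0 ... Sun=6)
Days before April (Jan-Mar): 90; offset = 90 + 9 - 1 = 98
Weekday index = (2 + 98) mod 7 = 2

Day of the week: Wednesday


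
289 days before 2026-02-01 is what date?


Start: 2026-02-01, subtract 289 days
Back 1 day from February 1 reaches January 31, 2026 -> 288 left
January 2026 has 31 days -> back to December 31, 2025 -> 257 left
December 2025 has 31 days -> back to November 30, 2025 -> 226 left
November 2025 has 30 days -> back to October 31, 2025 -> 196 left
October 2025 has 31 days -> back to September 30, 2025 -> 165 left
September 2025 has 30 days -> back to August 31, 2025 -> 135 left
August 2025 has 31 days -> back to July 31, 2025 -> 104 left
July 2025 has 31 days -> back to June 30, 2025 -> 73 left
June 2025 has 30 days -> back to May 31, 2025 -> 43 left
May 2025 has 31 days -> back to April 30, 2025 -> 12 left
April 2025: 30 - 12 = 18 -> lands on April 18

Result: 2025-04-18


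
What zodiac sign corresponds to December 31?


Date: December 31
Conventional tropical zodiac dates: Capricorn from December 22 onward; Aquarius starts January 20
December 31 falls within the Capricorn range

Capricorn


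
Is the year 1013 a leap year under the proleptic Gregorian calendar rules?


Gregorian leap year rule: divisible by 4, but not by 100, unless also by 400.
1013 is not divisible by 4 -> not a leap year

No


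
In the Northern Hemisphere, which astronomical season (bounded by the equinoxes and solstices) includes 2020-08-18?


Date: August 18
Astronomical Summer (approx.; exact equinox/solstice day varies by year): June 21 to September 21
August 18 falls within the Summer window

Summer


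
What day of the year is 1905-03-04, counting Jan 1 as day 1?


Date: March 4, 1905
Days in months 1 through 2: 59
Plus 4 days in March

Day of year: 63


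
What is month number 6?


Month 6 of 12

June


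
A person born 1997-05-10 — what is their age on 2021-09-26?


Birth: 1997-05-10
Reference: 2021-09-26
Year difference: 2021 - 1997 = 24

24 years old


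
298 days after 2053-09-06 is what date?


Start: 2053-09-06, add 298 days
September 2053 has 30 days: 30 - 6 = 24 days to September 30 -> 274 left
October 2053 has 31 days -> 243 left
November 2053 has 30 days -> 213 left
December 2053 has 31 days -> 182 left
January 2054 has 31 days -> 151 left
February 2054 has 28 days -> 123 left
March 2054 has 31 days -> 92 left
April 2054 has 30 days -> 62 left
May 2054 has 31 days -> 31 left
June 2054 has 30 days -> 1 left
July 2054: 1 <= 31 -> lands on July 1

Result: 2054-07-01


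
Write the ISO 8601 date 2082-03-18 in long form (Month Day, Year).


ISO 2082-03-18 parses as year=2082, month=03, day=18
Month 3 -> March

March 18, 2082


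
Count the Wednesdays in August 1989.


August 1989 has 31 days
Anchor: Jan 1, 1989. With p = 1989 - 1 = 1988: (p + p//4 - p//100 + p//400) mod 7 = (1988 + 497 - 19 + 4) mod 7 = 2470 mod 7 = 6 -> Sunday (Mon=0 ... Sun=6)
Days before August (Jan-Jul): 212; August 1 index = (6 + 212) mod 7 = 1 -> Tuesday
First Wednesday is August 2
Wednesdays: 2, 9, 16, 23, 30

5 Wednesdays


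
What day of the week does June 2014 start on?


Target: June 1, 2014
Anchor: Jan 1, 2014. With p = 2014 - 1 = 2013: (p + p//4 - p//100 + p//400) mod 7 = (2013 + 503 - 20 + 5) mod 7 = 2501 mod 7 = 2 -> Wednesday (Mon=0 ... Sun=6)
Days before June (Jan-May): 151 days
Weekday index = (2 + 151) mod 7 = 6

Sunday


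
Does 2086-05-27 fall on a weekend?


Anchor: Jan 1, 2086. With p = 2086 - 1 = 2085: (p + p//4 - p//100 + p//400) mod 7 = (2085 + 521 - 20 + 5) mod 7 = 2591 mod 7 = 1 -> Tuesday (Mon=0 ... Sun=6)
Day of year: 147; offset = 146
Weekday index = (1 + 146) mod 7 = 0 -> Monday
Weekend days: Saturday, Sunday

No


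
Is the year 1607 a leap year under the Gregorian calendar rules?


Gregorian leap year rule: divisible by 4, but not by 100, unless also by 400.
1607 is not divisible by 4 -> not a leap year

No


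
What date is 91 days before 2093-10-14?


Start: 2093-10-14, subtract 91 days
Back 14 days from October 14 reaches September 30, 2093 -> 77 left
September 2093 has 30 days -> back to August 31, 2093 -> 47 left
August 2093 has 31 days -> back to July 31, 2093 -> 16 left
July 2093: 31 - 16 = 15 -> lands on July 15

Result: 2093-07-15


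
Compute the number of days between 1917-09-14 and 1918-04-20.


From 1917-09-14 to 1918-04-20
1917-09-14: days before September = 31 + 28 + 31 + 30 + 31 + 30 + 31 + 31 = 243 (1917 is not a leap year); day of year = 243 + 14 = 257
1918-04-20: days before April = 31 + 28 + 31 = 90 (1918 is not a leap year); day of year = 90 + 20 = 110
Rest of 1917: 365 - 257 = 108
Total = 108 + 110 = 218

218 days


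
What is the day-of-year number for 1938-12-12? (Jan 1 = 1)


Date: December 12, 1938
Days in months 1 through 11: 334
Plus 12 days in December

Day of year: 346


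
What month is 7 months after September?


September is month 9
9 + 7 = 16; wrap: 16 - 12 = 4

April


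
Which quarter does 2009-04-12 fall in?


Month: April (month 4)
Q1: Jan-Mar, Q2: Apr-Jun, Q3: Jul-Sep, Q4: Oct-Dec

Q2


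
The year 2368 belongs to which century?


Century = (year - 1) // 100 + 1
= (2368 - 1) // 100 + 1
= 2367 // 100 + 1
= 23 + 1

24th century


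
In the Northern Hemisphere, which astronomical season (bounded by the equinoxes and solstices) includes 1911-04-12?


Date: April 12
Astronomical Spring (approx.; exact equinox/solstice day varies by year): March 20 to June 20
April 12 falls within the Spring window

Spring


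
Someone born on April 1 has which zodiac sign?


Date: April 1
Conventional tropical zodiac dates: Aries from March 21 onward; Taurus starts April 20
April 1 falls within the Aries range

Aries


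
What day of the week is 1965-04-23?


Date: April 23, 1965
Anchor: Jan 1, 1965. With p = 1965 - 1 = 1964: (p + p//4 - p//100 + p//400) mod 7 = (1964 + 491 - 19 + 4) mod 7 = 2440 mod 7 = 4 -> Friday (Mon=0 ... Sun=6)
Days before April (Jan-Mar): 90; offset = 90 + 23 - 1 = 112
Weekday index = (4 + 112) mod 7 = 4

Day of the week: Friday


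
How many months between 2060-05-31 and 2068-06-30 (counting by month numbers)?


From May 2060 to June 2068
8 years * 12 = 96 months, plus 1 month = 97

97 months


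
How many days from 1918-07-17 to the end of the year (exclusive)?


Day of year: 198 of 365
Remaining = 365 - 198

167 days


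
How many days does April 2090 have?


April 2090

30 days


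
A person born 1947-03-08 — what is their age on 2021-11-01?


Birth: 1947-03-08
Reference: 2021-11-01
Year difference: 2021 - 1947 = 74

74 years old


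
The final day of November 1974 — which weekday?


November 1974 has 30 days
Anchor: Jan 1, 1974. With p = 1974 - 1 = 1973: (p + p//4 - p//100 + p//400) mod 7 = (1973 + 493 - 19 + 4) mod 7 = 2451 mod 7 = 1 -> Tuesday (Mon=0 ... Sun=6)
Days before November (Jan-Oct): 304; November 1 index = (1 + 304) mod 7 = 4 -> Friday
Last day offset: 30 - 1 = 29 days
Weekday index = (4 + 29) mod 7 = 5

Saturday, November 30


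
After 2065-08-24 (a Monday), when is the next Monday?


Current: Monday
Target: Monday
Days ahead: 7

Next Monday: 2065-08-31


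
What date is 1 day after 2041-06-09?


Start: 2041-06-09, add 1 day
June 2041 has 30 days; 9 + 1 = 10 stays within June

Result: 2041-06-10


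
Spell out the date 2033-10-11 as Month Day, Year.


ISO 2033-10-11 parses as year=2033, month=10, day=11
Month 10 -> October

October 11, 2033


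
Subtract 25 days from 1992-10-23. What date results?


Start: 1992-10-23, subtract 25 days
Back 23 days from October 23 reaches September 30, 1992 -> 2 left
September 1992: 30 - 2 = 28 -> lands on September 28

Result: 1992-09-28


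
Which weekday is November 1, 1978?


Target: November 1, 1978
Anchor: Jan 1, 1978. With p = 1978 - 1 = 1977: (p + p//4 - p//100 + p//400) mod 7 = (1977 + 494 - 19 + 4) mod 7 = 2456 mod 7 = 6 -> Sunday (Mon=0 ... Sun=6)
Days before November (Jan-Oct): 304 days
Weekday index = (6 + 304) mod 7 = 2

Wednesday


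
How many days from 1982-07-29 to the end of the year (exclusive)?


Day of year: 210 of 365
Remaining = 365 - 210

155 days


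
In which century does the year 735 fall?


Century = (year - 1) // 100 + 1
= (735 - 1) // 100 + 1
= 734 // 100 + 1
= 7 + 1

8th century


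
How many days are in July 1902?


July 1902

31 days


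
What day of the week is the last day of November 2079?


November 2079 has 30 days
Anchor: Jan 1, 2079. With p = 2079 - 1 = 2078: (p + p//4 - p//100 + p//400) mod 7 = (2078 + 519 - 20 + 5) mod 7 = 2582 mod 7 = 6 -> Sunday (Mon=0 ... Sun=6)
Days before November (Jan-Oct): 304; November 1 index = (6 + 304) mod 7 = 2 -> Wednesday
Last day offset: 30 - 1 = 29 days
Weekday index = (2 + 29) mod 7 = 3

Thursday, November 30


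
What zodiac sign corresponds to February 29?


Date: February 29
Conventional tropical zodiac dates: Pisces from February 19 onward; Aries starts March 21
February 29 falls within the Pisces range

Pisces


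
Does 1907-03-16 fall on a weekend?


Anchor: Jan 1, 1907. With p = 1907 - 1 = 1906: (p + p//4 - p//100 + p//400) mod 7 = (1906 + 476 - 19 + 4) mod 7 = 2367 mod 7 = 1 -> Tuesday (Mon=0 ... Sun=6)
Day of year: 75; offset = 74
Weekday index = (1 + 74) mod 7 = 5 -> Saturday
Weekend days: Saturday, Sunday

Yes


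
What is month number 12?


Month 12 of 12

December


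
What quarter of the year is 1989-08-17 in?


Month: August (month 8)
Q1: Jan-Mar, Q2: Apr-Jun, Q3: Jul-Sep, Q4: Oct-Dec

Q3


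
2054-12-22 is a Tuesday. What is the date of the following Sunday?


Current: Tuesday
Target: Sunday
Days ahead: 5

Next Sunday: 2054-12-27


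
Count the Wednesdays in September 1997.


September 1997 has 30 days
Anchor: Jan 1, 1997. With p = 1997 - 1 = 1996: (p + p//4 - p//100 + p//400) mod 7 = (1996 + 499 - 19 + 4) mod 7 = 2480 mod 7 = 2 -> Wednesday (Mon=0 ... Sun=6)
Days before September (Jan-Aug): 243; September 1 index = (2 + 243) mod 7 = 0 -> Monday
First Wednesday is September 3
Wednesdays: 3, 10, 17, 24

4 Wednesdays


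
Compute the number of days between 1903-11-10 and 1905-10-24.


From 1903-11-10 to 1905-10-24
1903-11-10: days before November = 31 + 28 + 31 + 30 + 31 + 30 + 31 + 31 + 30 + 31 = 304 (1903 is not a leap year); day of year = 304 + 10 = 314
1905-10-24: days before October = 31 + 28 + 31 + 30 + 31 + 30 + 31 + 31 + 30 = 273 (1905 is not a leap year); day of year = 273 + 24 = 297
Rest of 1903: 365 - 314 = 51
Full years 1904 (366): 366
Total = 51 + 366 + 297 = 714

714 days


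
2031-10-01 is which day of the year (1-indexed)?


Date: October 1, 2031
Days in months 1 through 9: 273
Plus 1 days in October

Day of year: 274


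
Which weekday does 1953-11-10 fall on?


Date: November 10, 1953
Anchor: Jan 1, 1953. With p = 1953 - 1 = 1952: (p + p//4 - p//100 + p//400) mod 7 = (1952 + 488 - 19 + 4) mod 7 = 2425 mod 7 = 3 -> Thursday (Mon=0 ... Sun=6)
Days before November (Jan-Oct): 304; offset = 304 + 10 - 1 = 313
Weekday index = (3 + 313) mod 7 = 1

Day of the week: Tuesday


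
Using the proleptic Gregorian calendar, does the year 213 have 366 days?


Gregorian leap year rule: divisible by 4, but not by 100, unless also by 400.
213 is not divisible by 4 -> not a leap year

No


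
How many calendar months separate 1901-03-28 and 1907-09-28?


From March 1901 to September 1907
6 years * 12 = 72 months, plus 6 months = 78

78 months


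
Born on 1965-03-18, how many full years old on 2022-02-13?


Birth: 1965-03-18
Reference: 2022-02-13
Year difference: 2022 - 1965 = 57
Birthday not yet reached in 2022, subtract 1

56 years old


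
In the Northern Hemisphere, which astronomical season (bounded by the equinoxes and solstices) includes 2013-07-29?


Date: July 29
Astronomical Summer (approx.; exact equinox/solstice day varies by year): June 21 to September 21
July 29 falls within the Summer window

Summer


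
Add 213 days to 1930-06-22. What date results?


Start: 1930-06-22, add 213 days
June 1930 has 30 days: 30 - 22 = 8 days to June 30 -> 205 left
July 1930 has 31 days -> 174 left
August 1930 has 31 days -> 143 left
September 1930 has 30 days -> 113 left
October 1930 has 31 days -> 82 left
November 1930 has 30 days -> 52 left
December 1930 has 31 days -> 21 left
January 1931: 21 <= 31 -> lands on January 21

Result: 1931-01-21


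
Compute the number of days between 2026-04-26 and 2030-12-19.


From 2026-04-26 to 2030-12-19
2026-04-26: days before April = 31 + 28 + 31 = 90 (2026 is not a leap year); day of year = 90 + 26 = 116
2030-12-19: days before December = 31 + 28 + 31 + 30 + 31 + 30 + 31 + 31 + 30 + 31 + 30 = 334 (2030 is not a leap year); day of year = 334 + 19 = 353
Rest of 2026: 365 - 116 = 249
Full years 2027 (365), 2028 (366), 2029 (365): 1096
Total = 249 + 1096 + 353 = 1698

1698 days


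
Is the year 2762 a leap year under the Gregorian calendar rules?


Gregorian leap year rule: divisible by 4, but not by 100, unless also by 400.
2762 is not divisible by 4 -> not a leap year

No


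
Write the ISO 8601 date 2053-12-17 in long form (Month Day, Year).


ISO 2053-12-17 parses as year=2053, month=12, day=17
Month 12 -> December

December 17, 2053


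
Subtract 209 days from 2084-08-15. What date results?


Start: 2084-08-15, subtract 209 days
Back 15 days from August 15 reaches July 31, 2084 -> 194 left
July 2084 has 31 days -> back to June 30, 2084 -> 163 left
June 2084 has 30 days -> back to May 31, 2084 -> 133 left
May 2084 has 31 days -> back to April 30, 2084 -> 102 left
April 2084 has 30 days -> back to March 31, 2084 -> 72 left
March 2084 has 31 days -> back to February 29, 2084 -> 41 left
February 2084 has 29 days -> back to January 31, 2084 -> 12 left
January 2084: 31 - 12 = 19 -> lands on January 19

Result: 2084-01-19


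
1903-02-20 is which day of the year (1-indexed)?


Date: February 20, 1903
Days in months 1 through 1: 31
Plus 20 days in February

Day of year: 51


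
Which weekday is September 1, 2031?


Target: September 1, 2031
Anchor: Jan 1, 2031. With p = 2031 - 1 = 2030: (p + p//4 - p//100 + p//400) mod 7 = (2030 + 507 - 20 + 5) mod 7 = 2522 mod 7 = 2 -> Wednesday (Mon=0 ... Sun=6)
Days before September (Jan-Aug): 243 days
Weekday index = (2 + 243) mod 7 = 0

Monday


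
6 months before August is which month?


August is month 8
8 - 6 = 2

February


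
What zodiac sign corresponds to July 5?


Date: July 5
Conventional tropical zodiac dates: Cancer from June 21 onward; Leo starts July 23
July 5 falls within the Cancer range

Cancer


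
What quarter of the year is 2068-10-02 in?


Month: October (month 10)
Q1: Jan-Mar, Q2: Apr-Jun, Q3: Jul-Sep, Q4: Oct-Dec

Q4


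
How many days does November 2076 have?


November 2076

30 days


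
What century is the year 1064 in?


Century = (year - 1) // 100 + 1
= (1064 - 1) // 100 + 1
= 1063 // 100 + 1
= 10 + 1

11th century


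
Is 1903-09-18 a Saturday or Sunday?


Anchor: Jan 1, 1903. With p = 1903 - 1 = 1902: (p + p//4 - p//100 + p//400) mod 7 = (1902 + 475 - 19 + 4) mod 7 = 2362 mod 7 = 3 -> Thursday (Mon=0 ... Sun=6)
Day of year: 261; offset = 260
Weekday index = (3 + 260) mod 7 = 4 -> Friday
Weekend days: Saturday, Sunday

No


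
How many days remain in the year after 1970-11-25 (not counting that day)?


Day of year: 329 of 365
Remaining = 365 - 329

36 days


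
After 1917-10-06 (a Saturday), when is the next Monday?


Current: Saturday
Target: Monday
Days ahead: 2

Next Monday: 1917-10-08


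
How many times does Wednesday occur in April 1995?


April 1995 has 30 days
Anchor: Jan 1, 1995. With p = 1995 - 1 = 1994: (p + p//4 - p//100 + p//400) mod 7 = (1994 + 498 - 19 + 4) mod 7 = 2477 mod 7 = 6 -> Sunday (Mon=0 ... Sun=6)
Days before April (Jan-Mar): 90; April 1 index = (6 + 90) mod 7 = 5 -> Saturday
First Wednesday is April 5
Wednesdays: 5, 12, 19, 26

4 Wednesdays


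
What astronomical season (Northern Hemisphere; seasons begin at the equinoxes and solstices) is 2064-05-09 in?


Date: May 9
Astronomical Spring (approx.; exact equinox/solstice day varies by year): March 20 to June 20
May 9 falls within the Spring window

Spring


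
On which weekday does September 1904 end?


September 1904 has 30 days
Anchor: Jan 1, 1904. With p = 1904 - 1 = 1903: (p + p//4 - p//100 + p//400) mod 7 = (1903 + 475 - 19 + 4) mod 7 = 2363 mod 7 = 4 -> Friday (Mon=0 ... Sun=6)
Days before September (Jan-Aug): 244; September 1 index = (4 + 244) mod 7 = 3 -> Thursday
Last day offset: 30 - 1 = 29 days
Weekday index = (3 + 29) mod 7 = 4

Friday, September 30


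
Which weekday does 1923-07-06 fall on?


Date: July 6, 1923
Anchor: Jan 1, 1923. With p = 1923 - 1 = 1922: (p + p//4 - p//100 + p//400) mod 7 = (1922 + 480 - 19 + 4) mod 7 = 2387 mod 7 = 0 -> Monday (Mon=0 ... Sun=6)
Days before July (Jan-Jun): 181; offset = 181 + 6 - 1 = 186
Weekday index = (0 + 186) mod 7 = 4

Day of the week: Friday


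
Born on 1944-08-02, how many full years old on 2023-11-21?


Birth: 1944-08-02
Reference: 2023-11-21
Year difference: 2023 - 1944 = 79

79 years old


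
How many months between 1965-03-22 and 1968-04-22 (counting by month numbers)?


From March 1965 to April 1968
3 years * 12 = 36 months, plus 1 month = 37

37 months


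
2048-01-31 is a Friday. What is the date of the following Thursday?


Current: Friday
Target: Thursday
Days ahead: 6

Next Thursday: 2048-02-06


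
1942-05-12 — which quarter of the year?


Month: May (month 5)
Q1: Jan-Mar, Q2: Apr-Jun, Q3: Jul-Sep, Q4: Oct-Dec

Q2


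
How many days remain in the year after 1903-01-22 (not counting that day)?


Day of year: 22 of 365
Remaining = 365 - 22

343 days


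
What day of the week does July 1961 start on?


Target: July 1, 1961
Anchor: Jan 1, 1961. With p = 1961 - 1 = 1960: (p + p//4 - p//100 + p//400) mod 7 = (1960 + 490 - 19 + 4) mod 7 = 2435 mod 7 = 6 -> Sunday (Mon=0 ... Sun=6)
Days before July (Jan-Jun): 181 days
Weekday index = (6 + 181) mod 7 = 5

Saturday


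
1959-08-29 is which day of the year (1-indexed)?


Date: August 29, 1959
Days in months 1 through 7: 212
Plus 29 days in August

Day of year: 241


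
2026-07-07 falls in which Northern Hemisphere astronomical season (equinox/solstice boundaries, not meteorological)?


Date: July 7
Astronomical Summer (approx.; exact equinox/solstice day varies by year): June 21 to September 21
July 7 falls within the Summer window

Summer


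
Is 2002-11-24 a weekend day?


Anchor: Jan 1, 2002. With p = 2002 - 1 = 2001: (p + p//4 - p//100 + p//400) mod 7 = (2001 + 500 - 20 + 5) mod 7 = 2486 mod 7 = 1 -> Tuesday (Mon=0 ... Sun=6)
Day of year: 328; offset = 327
Weekday index = (1 + 327) mod 7 = 6 -> Sunday
Weekend days: Saturday, Sunday

Yes


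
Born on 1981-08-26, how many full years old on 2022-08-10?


Birth: 1981-08-26
Reference: 2022-08-10
Year difference: 2022 - 1981 = 41
Birthday not yet reached in 2022, subtract 1

40 years old


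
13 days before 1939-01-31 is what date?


Start: 1939-01-31, subtract 13 days
31 - 13 = 18 stays within January 1939

Result: 1939-01-18


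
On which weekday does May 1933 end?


May 1933 has 31 days
Anchor: Jan 1, 1933. With p = 1933 - 1 = 1932: (p + p//4 - p//100 + p//400) mod 7 = (1932 + 483 - 19 + 4) mod 7 = 2400 mod 7 = 6 -> Sunday (Mon=0 ... Sun=6)
Days before May (Jan-Apr): 120; May 1 index = (6 + 120) mod 7 = 0 -> Monday
Last day offset: 31 - 1 = 30 days
Weekday index = (0 + 30) mod 7 = 2

Wednesday, May 31


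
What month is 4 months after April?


April is month 4
4 + 4 = 8

August


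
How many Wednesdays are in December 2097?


December 2097 has 31 days
Anchor: Jan 1, 2097. With p = 2097 - 1 = 2096: (p + p//4 - p//100 + p//400) mod 7 = (2096 + 524 - 20 + 5) mod 7 = 2605 mod 7 = 1 -> Tuesday (Mon=0 ... Sun=6)
Days before December (Jan-Nov): 334; December 1 index = (1 + 334) mod 7 = 6 -> Sunday
First Wednesday is December 4
Wednesdays: 4, 11, 18, 25

4 Wednesdays


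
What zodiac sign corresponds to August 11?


Date: August 11
Conventional tropical zodiac dates: Leo from July 23 onward; Virgo starts August 23
August 11 falls within the Leo range

Leo


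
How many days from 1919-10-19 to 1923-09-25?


From 1919-10-19 to 1923-09-25
1919-10-19: days before October = 31 + 28 + 31 + 30 + 31 + 30 + 31 + 31 + 30 = 273 (1919 is not a leap year); day of year = 273 + 19 = 292
1923-09-25: days before September = 31 + 28 + 31 + 30 + 31 + 30 + 31 + 31 = 243 (1923 is not a leap year); day of year = 243 + 25 = 268
Rest of 1919: 365 - 292 = 73
Full years 1920 (366), 1921 (365), 1922 (365): 1096
Total = 73 + 1096 + 268 = 1437

1437 days


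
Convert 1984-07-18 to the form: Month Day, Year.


ISO 1984-07-18 parses as year=1984, month=07, day=18
Month 7 -> July

July 18, 1984


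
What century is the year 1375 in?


Century = (year - 1) // 100 + 1
= (1375 - 1) // 100 + 1
= 1374 // 100 + 1
= 13 + 1

14th century


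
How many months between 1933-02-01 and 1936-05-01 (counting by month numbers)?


From February 1933 to May 1936
3 years * 12 = 36 months, plus 3 months = 39

39 months


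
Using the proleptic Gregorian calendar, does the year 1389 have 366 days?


Gregorian leap year rule: divisible by 4, but not by 100, unless also by 400.
1389 is not divisible by 4 -> not a leap year

No


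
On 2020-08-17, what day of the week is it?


Date: August 17, 2020
Anchor: Jan 1, 2020. With p = 2020 - 1 = 2019: (p + p//4 - p//100 + p//400) mod 7 = (2019 + 504 - 20 + 5) mod 7 = 2508 mod 7 = 2 -> Wednesday (Mon=0 ... Sun=6)
Days before August (Jan-Jul): 213; offset = 213 + 17 - 1 = 229
Weekday index = (2 + 229) mod 7 = 0

Day of the week: Monday


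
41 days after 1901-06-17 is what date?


Start: 1901-06-17, add 41 days
June 1901 has 30 days: 30 - 17 = 13 days to June 30 -> 28 left
July 1901: 28 <= 31 -> lands on July 28

Result: 1901-07-28


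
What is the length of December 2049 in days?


December 2049

31 days


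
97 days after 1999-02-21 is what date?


Start: 1999-02-21, add 97 days
February 1999 has 28 days: 28 - 21 = 7 days to February 28 -> 90 left
March 1999 has 31 days -> 59 left
April 1999 has 30 days -> 29 left
May 1999: 29 <= 31 -> lands on May 29

Result: 1999-05-29


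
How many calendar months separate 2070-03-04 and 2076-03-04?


From March 2070 to March 2076
6 years * 12 = 72 months = 72

72 months


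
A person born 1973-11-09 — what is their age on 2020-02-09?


Birth: 1973-11-09
Reference: 2020-02-09
Year difference: 2020 - 1973 = 47
Birthday not yet reached in 2020, subtract 1

46 years old


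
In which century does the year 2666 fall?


Century = (year - 1) // 100 + 1
= (2666 - 1) // 100 + 1
= 2665 // 100 + 1
= 26 + 1

27th century


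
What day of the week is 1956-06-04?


Date: June 4, 1956
Anchor: Jan 1, 1956. With p = 1956 - 1 = 1955: (p + p//4 - p//100 + p//400) mod 7 = (1955 + 488 - 19 + 4) mod 7 = 2428 mod 7 = 6 -> Sunday (Mon=0 ... Sun=6)
Days before June (Jan-May): 152; offset = 152 + 4 - 1 = 155
Weekday index = (6 + 155) mod 7 = 0

Day of the week: Monday


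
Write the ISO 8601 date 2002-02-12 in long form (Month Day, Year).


ISO 2002-02-12 parses as year=2002, month=02, day=12
Month 2 -> February

February 12, 2002


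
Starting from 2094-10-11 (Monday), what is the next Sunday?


Current: Monday
Target: Sunday
Days ahead: 6

Next Sunday: 2094-10-17


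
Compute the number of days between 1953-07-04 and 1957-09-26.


From 1953-07-04 to 1957-09-26
1953-07-04: days before July = 31 + 28 + 31 + 30 + 31 + 30 = 181 (1953 is not a leap year); day of year = 181 + 4 = 185
1957-09-26: days before September = 31 + 28 + 31 + 30 + 31 + 30 + 31 + 31 = 243 (1957 is not a leap year); day of year = 243 + 26 = 269
Rest of 1953: 365 - 185 = 180
Full years 1954 (365), 1955 (365), 1956 (366): 1096
Total = 180 + 1096 + 269 = 1545

1545 days


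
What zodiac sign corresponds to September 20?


Date: September 20
Conventional tropical zodiac dates: Virgo from August 23 onward; Libra starts September 23
September 20 falls within the Virgo range

Virgo


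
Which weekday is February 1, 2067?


Target: February 1, 2067
Anchor: Jan 1, 2067. With p = 2067 - 1 = 2066: (p + p//4 - p//100 + p//400) mod 7 = (2066 + 516 - 20 + 5) mod 7 = 2567 mod 7 = 5 -> Saturday (Mon=0 ... Sun=6)
Days before February (Jan): 31 days
Weekday index = (5 + 31) mod 7 = 1

Tuesday


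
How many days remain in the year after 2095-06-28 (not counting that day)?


Day of year: 179 of 365
Remaining = 365 - 179

186 days


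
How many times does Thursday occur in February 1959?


February 1959 has 28 days
Anchor: Jan 1, 1959. With p = 1959 - 1 = 1958: (p + p//4 - p//100 + p//400) mod 7 = (1958 + 489 - 19 + 4) mod 7 = 2432 mod 7 = 3 -> Thursday (Mon=0 ... Sun=6)
Days before February (Jan): 31; February 1 index = (3 + 31) mod 7 = 6 -> Sunday
First Thursday is February 5
Thursdays: 5, 12, 19, 26

4 Thursdays


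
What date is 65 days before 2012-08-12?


Start: 2012-08-12, subtract 65 days
Back 12 days from August 12 reaches July 31, 2012 -> 53 left
July 2012 has 31 days -> back to June 30, 2012 -> 22 left
June 2012: 30 - 22 = 8 -> lands on June 8

Result: 2012-06-08


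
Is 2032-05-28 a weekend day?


Anchor: Jan 1, 2032. With p = 2032 - 1 = 2031: (p + p//4 - p//100 + p//400) mod 7 = (2031 + 507 - 20 + 5) mod 7 = 2523 mod 7 = 3 -> Thursday (Mon=0 ... Sun=6)
Day of year: 149; offset = 148
Weekday index = (3 + 148) mod 7 = 4 -> Friday
Weekend days: Saturday, Sunday

No


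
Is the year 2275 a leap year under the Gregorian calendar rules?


Gregorian leap year rule: divisible by 4, but not by 100, unless also by 400.
2275 is not divisible by 4 -> not a leap year

No


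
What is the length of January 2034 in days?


January 2034

31 days


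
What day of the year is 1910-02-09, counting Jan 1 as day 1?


Date: February 9, 1910
Days in months 1 through 1: 31
Plus 9 days in February

Day of year: 40


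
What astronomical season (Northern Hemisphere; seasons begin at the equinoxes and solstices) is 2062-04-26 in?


Date: April 26
Astronomical Spring (approx.; exact equinox/solstice day varies by year): March 20 to June 20
April 26 falls within the Spring window

Spring


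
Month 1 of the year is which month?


Month 1 of 12

January


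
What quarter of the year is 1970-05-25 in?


Month: May (month 5)
Q1: Jan-Mar, Q2: Apr-Jun, Q3: Jul-Sep, Q4: Oct-Dec

Q2


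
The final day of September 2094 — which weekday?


September 2094 has 30 days
Anchor: Jan 1, 2094. With p = 2094 - 1 = 2093: (p + p//4 - p//100 + p//400) mod 7 = (2093 + 523 - 20 + 5) mod 7 = 2601 mod 7 = 4 -> Friday (Mon=0 ... Sun=6)
Days before September (Jan-Aug): 243; September 1 index = (4 + 243) mod 7 = 2 -> Wednesday
Last day offset: 30 - 1 = 29 days
Weekday index = (2 + 29) mod 7 = 3

Thursday, September 30


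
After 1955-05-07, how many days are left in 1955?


Day of year: 127 of 365
Remaining = 365 - 127

238 days


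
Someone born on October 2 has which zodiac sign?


Date: October 2
Conventional tropical zodiac dates: Libra from September 23 onward; Scorpio starts October 23
October 2 falls within the Libra range

Libra


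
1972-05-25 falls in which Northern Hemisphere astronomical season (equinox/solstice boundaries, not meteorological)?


Date: May 25
Astronomical Spring (approx.; exact equinox/solstice day varies by year): March 20 to June 20
May 25 falls within the Spring window

Spring


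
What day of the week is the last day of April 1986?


April 1986 has 30 days
Anchor: Jan 1, 1986. With p = 1986 - 1 = 1985: (p + p//4 - p//100 + p//400) mod 7 = (1985 + 496 - 19 + 4) mod 7 = 2466 mod 7 = 2 -> Wednesday (Mon=0 ... Sun=6)
Days before April (Jan-Mar): 90; April 1 index = (2 + 90) mod 7 = 1 -> Tuesday
Last day offset: 30 - 1 = 29 days
Weekday index = (1 + 29) mod 7 = 2

Wednesday, April 30


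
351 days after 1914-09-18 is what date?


Start: 1914-09-18, add 351 days
September 1914 has 30 days: 30 - 18 = 12 days to September 30 -> 339 left
October 1914 has 31 days -> 308 left
November 1914 has 30 days -> 278 left
December 1914 has 31 days -> 247 left
January 1915 has 31 days -> 216 left
February 1915 has 28 days -> 188 left
March 1915 has 31 days -> 157 left
April 1915 has 30 days -> 127 left
May 1915 has 31 days -> 96 left
June 1915 has 30 days -> 66 left
July 1915 has 31 days -> 35 left
August 1915 has 31 days -> 4 left
September 1915: 4 <= 30 -> lands on September 4

Result: 1915-09-04


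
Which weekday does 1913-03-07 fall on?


Date: March 7, 1913
Anchor: Jan 1, 1913. With p = 1913 - 1 = 1912: (p + p//4 - p//100 + p//400) mod 7 = (1912 + 478 - 19 + 4) mod 7 = 2375 mod 7 = 2 -> Wednesday (Mon=0 ... Sun=6)
Days before March (Jan-Feb): 59; offset = 59 + 7 - 1 = 65
Weekday index = (2 + 65) mod 7 = 4

Day of the week: Friday


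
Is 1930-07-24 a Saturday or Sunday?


Anchor: Jan 1, 1930. With p = 1930 - 1 = 1929: (p + p//4 - p//100 + p//400) mod 7 = (1929 + 482 - 19 + 4) mod 7 = 2396 mod 7 = 2 -> Wednesday (Mon=0 ... Sun=6)
Day of year: 205; offset = 204
Weekday index = (2 + 204) mod 7 = 3 -> Thursday
Weekend days: Saturday, Sunday

No


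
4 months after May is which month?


May is month 5
5 + 4 = 9

September


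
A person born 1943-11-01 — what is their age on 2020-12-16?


Birth: 1943-11-01
Reference: 2020-12-16
Year difference: 2020 - 1943 = 77

77 years old


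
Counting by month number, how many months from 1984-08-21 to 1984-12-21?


From August 1984 to December 1984
0 years * 12 = 0 months, plus 4 months = 4

4 months


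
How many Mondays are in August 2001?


August 2001 has 31 days
Anchor: Jan 1, 2001. With p = 2001 - 1 = 2000: (p + p//4 - p//100 + p//400) mod 7 = (2000 + 500 - 20 + 5) mod 7 = 2485 mod 7 = 0 -> Monday (Mon=0 ... Sun=6)
Days before August (Jan-Jul): 212; August 1 index = (0 + 212) mod 7 = 2 -> Wednesday
First Monday is August 6
Mondays: 6, 13, 20, 27

4 Mondays


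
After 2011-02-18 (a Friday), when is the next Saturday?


Current: Friday
Target: Saturday
Days ahead: 1

Next Saturday: 2011-02-19


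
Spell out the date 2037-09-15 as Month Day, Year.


ISO 2037-09-15 parses as year=2037, month=09, day=15
Month 9 -> September

September 15, 2037


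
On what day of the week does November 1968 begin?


Target: November 1, 1968
Anchor: Jan 1, 1968. With p = 1968 - 1 = 1967: (p + p//4 - p//100 + p//400) mod 7 = (1967 + 491 - 19 + 4) mod 7 = 2443 mod 7 = 0 -> Monday (Mon=0 ... Sun=6)
Days before November (Jan-Oct): 305 days
Weekday index = (0 + 305) mod 7 = 4

Friday


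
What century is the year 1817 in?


Century = (year - 1) // 100 + 1
= (1817 - 1) // 100 + 1
= 1816 // 100 + 1
= 18 + 1

19th century


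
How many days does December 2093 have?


December 2093

31 days


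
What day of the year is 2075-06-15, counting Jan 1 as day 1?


Date: June 15, 2075
Days in months 1 through 5: 151
Plus 15 days in June

Day of year: 166


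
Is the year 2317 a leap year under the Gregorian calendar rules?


Gregorian leap year rule: divisible by 4, but not by 100, unless also by 400.
2317 is not divisible by 4 -> not a leap year

No


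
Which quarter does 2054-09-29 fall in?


Month: September (month 9)
Q1: Jan-Mar, Q2: Apr-Jun, Q3: Jul-Sep, Q4: Oct-Dec

Q3


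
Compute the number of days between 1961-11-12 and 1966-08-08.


From 1961-11-12 to 1966-08-08
1961-11-12: days before November = 31 + 28 + 31 + 30 + 31 + 30 + 31 + 31 + 30 + 31 = 304 (1961 is not a leap year); day of year = 304 + 12 = 316
1966-08-08: days before August = 31 + 28 + 31 + 30 + 31 + 30 + 31 = 212 (1966 is not a leap year); day of year = 212 + 8 = 220
Rest of 1961: 365 - 316 = 49
Full years 1962 (365), 1963 (365), 1964 (366), 1965 (365): 1461
Total = 49 + 1461 + 220 = 1730

1730 days


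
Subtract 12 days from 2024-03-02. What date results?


Start: 2024-03-02, subtract 12 days
Back 2 days from March 2 reaches February 29, 2024 -> 10 left
February 2024: 29 - 10 = 19 -> lands on February 19

Result: 2024-02-19


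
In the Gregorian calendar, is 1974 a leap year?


Gregorian leap year rule: divisible by 4, but not by 100, unless also by 400.
1974 is not divisible by 4 -> not a leap year

No


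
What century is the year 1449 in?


Century = (year - 1) // 100 + 1
= (1449 - 1) // 100 + 1
= 1448 // 100 + 1
= 14 + 1

15th century
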